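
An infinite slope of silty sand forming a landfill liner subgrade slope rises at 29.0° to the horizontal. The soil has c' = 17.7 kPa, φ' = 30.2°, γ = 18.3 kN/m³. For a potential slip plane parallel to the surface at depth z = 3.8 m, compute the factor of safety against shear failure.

For an infinite slope with a slip plane parallel to the surface (no pore pressure): FS = [c' + γz cos²β tanφ'] / [γz sinβ cosβ].
γz = 18.3·3.8 = 69.54 kN/m²
Numerator = 17.7 + 69.54·cos²29.0°·tan30.2° = 17.7 + 69.54·0.7650·0.5820 = 48.660 kPa
Denominator = 69.54·sin29.0°·cos29.0° = 69.54·0.4848·0.8746 = 29.487 kPa
FS = 48.660 / 29.487 = 1.650

FS = 1.65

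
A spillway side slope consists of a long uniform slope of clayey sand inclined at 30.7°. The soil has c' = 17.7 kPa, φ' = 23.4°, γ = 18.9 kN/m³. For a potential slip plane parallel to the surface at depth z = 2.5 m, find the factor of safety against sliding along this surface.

FS = 1.58

For an infinite slope with a slip plane parallel to the surface (no pore pressure): FS = [c' + γz cos²β tanφ'] / [γz sinβ cosβ].
γz = 18.9·2.5 = 47.25 kN/m²
Numerator = 17.7 + 47.25·cos²30.7°·tan23.4° = 17.7 + 47.25·0.7393·0.4327 = 32.817 kPa
Denominator = 47.25·sin30.7°·cos30.7° = 47.25·0.5105·0.8599 = 20.742 kPa
FS = 32.817 / 20.742 = 1.582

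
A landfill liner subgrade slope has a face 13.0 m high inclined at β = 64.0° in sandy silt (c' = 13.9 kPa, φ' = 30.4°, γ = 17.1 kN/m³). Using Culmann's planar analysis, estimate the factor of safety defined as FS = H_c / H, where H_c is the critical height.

H_c = (4c'/γ) · sinβ cosφ' / [1 − cos(β − φ')]
    = (4·13.9/17.1) · sin64.0°·cos30.4° / [1 − cos33.6°]
    = 3.251 · 0.7752 / 0.1671 = 15.09 m
FS = H_c / H = 15.09 / 13.0 = 1.160

FS = 1.16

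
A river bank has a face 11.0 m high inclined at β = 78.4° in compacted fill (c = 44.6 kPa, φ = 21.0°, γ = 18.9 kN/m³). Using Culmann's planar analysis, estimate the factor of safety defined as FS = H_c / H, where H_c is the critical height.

H_c = (4c/γ) · sinβ cosφ / [1 − cos(β − φ)]
    = (4·44.6/18.9) · sin78.4°·cos21.0° / [1 − cos57.4°]
    = 9.439 · 0.9145 / 0.4612 = 18.72 m
FS = H_c / H = 18.72 / 11.0 = 1.701

FS = 1.70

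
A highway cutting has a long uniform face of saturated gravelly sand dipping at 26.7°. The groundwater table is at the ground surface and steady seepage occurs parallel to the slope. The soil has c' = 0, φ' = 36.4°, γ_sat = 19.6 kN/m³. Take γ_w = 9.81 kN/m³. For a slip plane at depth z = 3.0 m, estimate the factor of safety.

With seepage parallel to the slope and the water table at the surface, the effective normal stress on the slip plane uses the buoyant unit weight γ' = γ_sat − γ_w while the driving shear stress uses γ_sat:
FS = [c' + γ' z cos²β tanφ'] / [γ_sat z sinβ cosβ]
(For c' = 0 this reduces to FS = (γ'/γ_sat)·tanφ'/tanβ.)
γ' = 19.6 − 9.81 = 9.79 kN/m³
Numerator = 0.0 + 9.79·3.0·cos²26.7°·tan36.4° = 0.0 + 9.79·3.0·0.7981·0.7373 = 17.282 kPa
Denominator = 19.6·3.0·sin26.7°·cos26.7° = 19.6·3.0·0.4493·0.8934 = 23.603 kPa
FS = 17.282 / 23.603 = 0.732

FS = 0.73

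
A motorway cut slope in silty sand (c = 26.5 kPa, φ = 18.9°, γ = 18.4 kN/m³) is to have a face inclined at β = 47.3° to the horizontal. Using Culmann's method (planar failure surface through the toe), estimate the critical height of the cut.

Culmann's analysis gives the critical failure plane at α_cr = (β + φ)/2 = (47.3 + 18.9)/2 = 33.1°, and the critical height
H_c = (4c/γ) · sinβ cosφ / [1 − cos(β − φ)]
    = (4·26.5/18.4) · sin47.3°·cos18.9° / [1 − cos(28.4°)]
    = 5.761 · 0.7349·0.9461 / [1 − 0.8796]
    = 5.761 · 0.6953 / 0.1204
    = 33.28 m

H_c = 33.28 m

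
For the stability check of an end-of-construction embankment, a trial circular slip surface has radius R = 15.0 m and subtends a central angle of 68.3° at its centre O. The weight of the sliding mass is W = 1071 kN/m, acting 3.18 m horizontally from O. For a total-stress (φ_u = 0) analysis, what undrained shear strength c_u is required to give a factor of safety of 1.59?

c_u = 20.2 kPa

FS = c_u·L_a·R / (W·d), so c_u = FS·W·d / (L_a·R).
Arc length L_a = R·θ = 15.0·(68.3°·π/180) = 15.0·1.1921 = 17.88 m
c_u = 1.59·1071·3.18 / (17.88·15.0) = 5415.2 / 268.21 = 20.19 kPa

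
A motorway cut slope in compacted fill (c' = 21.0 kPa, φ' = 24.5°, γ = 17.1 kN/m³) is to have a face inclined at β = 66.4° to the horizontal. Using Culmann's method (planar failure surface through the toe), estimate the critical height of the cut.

H_c = 16.02 m

Culmann's analysis gives the critical failure plane at α_cr = (β + φ')/2 = (66.4 + 24.5)/2 = 45.5°, and the critical height
H_c = (4c'/γ) · sinβ cosφ' / [1 − cos(β − φ')]
    = (4·21.0/17.1) · sin66.4°·cos24.5° / [1 − cos(41.9°)]
    = 4.912 · 0.9164·0.9100 / [1 − 0.7443]
    = 4.912 · 0.8339 / 0.2557
    = 16.02 m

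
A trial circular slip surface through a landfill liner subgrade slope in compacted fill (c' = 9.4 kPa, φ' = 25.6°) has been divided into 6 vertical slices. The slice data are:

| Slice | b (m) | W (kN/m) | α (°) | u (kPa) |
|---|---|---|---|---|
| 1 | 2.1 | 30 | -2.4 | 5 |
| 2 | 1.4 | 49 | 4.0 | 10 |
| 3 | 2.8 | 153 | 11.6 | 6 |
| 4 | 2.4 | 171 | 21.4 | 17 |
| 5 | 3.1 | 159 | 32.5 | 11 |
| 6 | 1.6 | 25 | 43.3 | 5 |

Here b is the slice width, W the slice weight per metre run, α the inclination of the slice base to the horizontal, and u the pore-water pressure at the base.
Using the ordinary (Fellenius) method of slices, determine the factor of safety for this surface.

FS = 1.68

Ordinary method of slices: FS = Σ[c'·Δl_i + (W_i cosα_i − u_i·Δl_i)·tanφ'] / Σ W_i sinα_i, with Δl_i = b_i / cosα_i.
Slice 1: Δl = 2.1/cos(-2.4°) = 2.102 m; N'_1 = 30·cos(-2.4°) − 5·2.102 = 19.5; c'Δl = 19.76; W sinα = -1.3
Slice 2: Δl = 1.4/cos4.0° = 1.403 m; N'_2 = 49·cos4.0° − 10·1.403 = 34.8; c'Δl = 13.19; W sinα = 3.4
Slice 3: Δl = 2.8/cos11.6° = 2.858 m; N'_3 = 153·cos11.6° − 6·2.858 = 132.7; c'Δl = 26.87; W sinα = 30.8
Slice 4: Δl = 2.4/cos21.4° = 2.578 m; N'_4 = 171·cos21.4° − 17·2.578 = 115.4; c'Δl = 24.23; W sinα = 62.4
Slice 5: Δl = 3.1/cos32.5° = 3.676 m; N'_5 = 159·cos32.5° − 11·3.676 = 93.7; c'Δl = 34.55; W sinα = 85.4
Slice 6: Δl = 1.6/cos43.3° = 2.198 m; N'_6 = 25·cos43.3° − 5·2.198 = 7.2; c'Δl = 20.67; W sinα = 17.1
Σc'Δl = 139.3 kN/m; ΣN' = 403.3 kN/m; ΣW sinα = 197.9 kN/m
Resisting = 139.3 + 403.3·tan25.6° = 139.3 + 193.2 = 332.5 kN/m
FS = 332.5 / 197.9 = 1.680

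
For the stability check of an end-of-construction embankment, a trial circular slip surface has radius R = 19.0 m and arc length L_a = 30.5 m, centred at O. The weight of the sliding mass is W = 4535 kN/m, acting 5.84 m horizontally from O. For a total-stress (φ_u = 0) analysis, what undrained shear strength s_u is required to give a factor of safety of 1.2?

FS = s_u·L_a·R / (W·d), so s_u = FS·W·d / (L_a·R).
s_u = 1.2·4535·5.84 / (30.50·19.0) = 31781.3 / 579.50 = 54.84 kPa

s_u = 54.8 kPa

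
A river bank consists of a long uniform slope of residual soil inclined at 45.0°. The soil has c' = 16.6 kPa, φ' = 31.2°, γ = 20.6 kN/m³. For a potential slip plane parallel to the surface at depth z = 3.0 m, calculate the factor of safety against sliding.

FS = 1.14

For an infinite slope with a slip plane parallel to the surface (no pore pressure): FS = [c' + γz cos²β tanφ'] / [γz sinβ cosβ].
γz = 20.6·3.0 = 61.80 kN/m²
Numerator = 16.6 + 61.80·cos²45.0°·tan31.2° = 16.6 + 61.80·0.5000·0.6056 = 35.314 kPa
Denominator = 61.80·sin45.0°·cos45.0° = 61.80·0.7071·0.7071 = 30.900 kPa
FS = 35.314 / 30.900 = 1.143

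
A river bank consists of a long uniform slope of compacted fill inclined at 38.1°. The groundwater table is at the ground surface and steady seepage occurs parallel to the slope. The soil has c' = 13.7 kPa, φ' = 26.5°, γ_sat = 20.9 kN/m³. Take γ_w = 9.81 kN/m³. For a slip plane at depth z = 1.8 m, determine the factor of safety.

With seepage parallel to the slope and the water table at the surface, the effective normal stress on the slip plane uses the buoyant unit weight γ' = γ_sat − γ_w while the driving shear stress uses γ_sat:
FS = [c' + γ' z cos²β tanφ'] / [γ_sat z sinβ cosβ]
γ' = 20.9 − 9.81 = 11.09 kN/m³
Numerator = 13.7 + 11.09·1.8·cos²38.1°·tan26.5° = 13.7 + 11.09·1.8·0.6193·0.4986 = 19.863 kPa
Denominator = 20.9·1.8·sin38.1°·cos38.1° = 20.9·1.8·0.6170·0.7869 = 18.267 kPa
FS = 19.863 / 18.267 = 1.087

FS = 1.09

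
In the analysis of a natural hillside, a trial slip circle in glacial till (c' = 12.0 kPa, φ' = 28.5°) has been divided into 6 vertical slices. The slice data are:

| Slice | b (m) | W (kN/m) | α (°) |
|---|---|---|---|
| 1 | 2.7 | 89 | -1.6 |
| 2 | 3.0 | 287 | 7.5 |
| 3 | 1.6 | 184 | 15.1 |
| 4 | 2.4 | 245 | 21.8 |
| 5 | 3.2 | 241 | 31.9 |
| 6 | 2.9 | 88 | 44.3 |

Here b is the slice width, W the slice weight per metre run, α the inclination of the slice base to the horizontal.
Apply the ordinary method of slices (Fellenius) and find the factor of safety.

Ordinary method of slices: FS = Σ[c'·Δl_i + (W_i cosα_i)·tanφ'] / Σ W_i sinα_i, with Δl_i = b_i / cosα_i.
Slice 1: Δl = 2.7/cos(-1.6°) = 2.701 m; N'_1 = 89·cos(-1.6°) = 89.0; c'Δl = 32.41; W sinα = -2.5
Slice 2: Δl = 3.0/cos7.5° = 3.026 m; N'_2 = 287·cos7.5° = 284.5; c'Δl = 36.31; W sinα = 37.5
Slice 3: Δl = 1.6/cos15.1° = 1.657 m; N'_3 = 184·cos15.1° = 177.6; c'Δl = 19.89; W sinα = 47.9
Slice 4: Δl = 2.4/cos21.8° = 2.585 m; N'_4 = 245·cos21.8° = 227.5; c'Δl = 31.02; W sinα = 91.0
Slice 5: Δl = 3.2/cos31.9° = 3.769 m; N'_5 = 241·cos31.9° = 204.6; c'Δl = 45.23; W sinα = 127.4
Slice 6: Δl = 2.9/cos44.3° = 4.052 m; N'_6 = 88·cos44.3° = 63.0; c'Δl = 48.62; W sinα = 61.5
Σc'Δl = 213.5 kN/m; ΣN' = 1046.2 kN/m; ΣW sinα = 362.7 kN/m
Resisting = 213.5 + 1046.2·tan28.5° = 213.5 + 568.1 = 781.5 kN/m
FS = 781.5 / 362.7 = 2.155

FS = 2.15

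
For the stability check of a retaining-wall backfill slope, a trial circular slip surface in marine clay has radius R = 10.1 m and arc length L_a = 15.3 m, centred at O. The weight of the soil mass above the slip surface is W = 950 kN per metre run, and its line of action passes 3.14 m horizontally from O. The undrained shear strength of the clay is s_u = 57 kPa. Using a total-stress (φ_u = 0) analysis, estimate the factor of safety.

Taking moments about the centre O, the resisting moment is provided by the undrained shear strength acting along the arc:
M_R = s_u·L_a·R = 57·15.30·10.1 = 8808.2 kN·m/m
M_D = W·d = 950·3.14 = 2983.0 kN·m/m
FS = M_R / M_D = 8808.2 / 2983.0 = 2.953

FS = 2.95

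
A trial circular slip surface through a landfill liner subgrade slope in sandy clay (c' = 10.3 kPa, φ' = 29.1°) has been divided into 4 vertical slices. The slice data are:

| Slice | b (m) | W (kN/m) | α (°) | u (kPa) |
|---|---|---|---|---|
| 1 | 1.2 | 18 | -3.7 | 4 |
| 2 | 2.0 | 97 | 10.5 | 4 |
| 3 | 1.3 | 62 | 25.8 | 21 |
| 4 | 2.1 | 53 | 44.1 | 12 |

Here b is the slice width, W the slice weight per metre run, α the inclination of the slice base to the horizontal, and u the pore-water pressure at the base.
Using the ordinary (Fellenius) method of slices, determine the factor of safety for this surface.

FS = 1.87

Ordinary method of slices: FS = Σ[c'·Δl_i + (W_i cosα_i − u_i·Δl_i)·tanφ'] / Σ W_i sinα_i, with Δl_i = b_i / cosα_i.
Slice 1: Δl = 1.2/cos(-3.7°) = 1.203 m; N'_1 = 18·cos(-3.7°) − 4·1.203 = 13.2; c'Δl = 12.39; W sinα = -1.2
Slice 2: Δl = 2.0/cos10.5° = 2.034 m; N'_2 = 97·cos10.5° − 4·2.034 = 87.2; c'Δl = 20.95; W sinα = 17.7
Slice 3: Δl = 1.3/cos25.8° = 1.444 m; N'_3 = 62·cos25.8° − 21·1.444 = 25.5; c'Δl = 14.87; W sinα = 27.0
Slice 4: Δl = 2.1/cos44.1° = 2.924 m; N'_4 = 53·cos44.1° − 12·2.924 = 3.0; c'Δl = 30.12; W sinα = 36.9
Σc'Δl = 78.3 kN/m; ΣN' = 128.9 kN/m; ΣW sinα = 80.4 kN/m
Resisting = 78.3 + 128.9·tan29.1° = 78.3 + 71.7 = 150.1 kN/m
FS = 150.1 / 80.4 = 1.867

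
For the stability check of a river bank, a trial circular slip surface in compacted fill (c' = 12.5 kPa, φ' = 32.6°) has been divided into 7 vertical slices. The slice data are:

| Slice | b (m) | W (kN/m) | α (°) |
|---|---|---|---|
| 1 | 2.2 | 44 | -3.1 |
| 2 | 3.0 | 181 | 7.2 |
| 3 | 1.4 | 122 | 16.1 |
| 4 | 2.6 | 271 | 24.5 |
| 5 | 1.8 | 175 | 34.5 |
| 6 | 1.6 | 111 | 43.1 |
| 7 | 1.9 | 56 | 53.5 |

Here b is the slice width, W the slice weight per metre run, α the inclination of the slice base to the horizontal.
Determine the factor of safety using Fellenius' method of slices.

FS = 1.95

Ordinary method of slices: FS = Σ[c'·Δl_i + (W_i cosα_i)·tanφ'] / Σ W_i sinα_i, with Δl_i = b_i / cosα_i.
Slice 1: Δl = 2.2/cos(-3.1°) = 2.203 m; N'_1 = 44·cos(-3.1°) = 43.9; c'Δl = 27.54; W sinα = -2.4
Slice 2: Δl = 3.0/cos7.2° = 3.024 m; N'_2 = 181·cos7.2° = 179.6; c'Δl = 37.80; W sinα = 22.7
Slice 3: Δl = 1.4/cos16.1° = 1.457 m; N'_3 = 122·cos16.1° = 117.2; c'Δl = 18.21; W sinα = 33.8
Slice 4: Δl = 2.6/cos24.5° = 2.857 m; N'_4 = 271·cos24.5° = 246.6; c'Δl = 35.72; W sinα = 112.4
Slice 5: Δl = 1.8/cos34.5° = 2.184 m; N'_5 = 175·cos34.5° = 144.2; c'Δl = 27.30; W sinα = 99.1
Slice 6: Δl = 1.6/cos43.1° = 2.191 m; N'_6 = 111·cos43.1° = 81.0; c'Δl = 27.39; W sinα = 75.8
Slice 7: Δl = 1.9/cos53.5° = 3.194 m; N'_7 = 56·cos53.5° = 33.3; c'Δl = 39.93; W sinα = 45.0
Σc'Δl = 213.9 kN/m; ΣN' = 845.9 kN/m; ΣW sinα = 386.5 kN/m
Resisting = 213.9 + 845.9·tan32.6° = 213.9 + 541.0 = 754.9 kN/m
FS = 754.9 / 386.5 = 1.953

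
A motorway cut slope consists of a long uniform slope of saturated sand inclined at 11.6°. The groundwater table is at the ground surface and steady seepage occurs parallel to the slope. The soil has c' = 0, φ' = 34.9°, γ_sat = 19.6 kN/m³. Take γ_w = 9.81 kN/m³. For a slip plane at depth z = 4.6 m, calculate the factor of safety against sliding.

With seepage parallel to the slope and the water table at the surface, the effective normal stress on the slip plane uses the buoyant unit weight γ' = γ_sat − γ_w while the driving shear stress uses γ_sat:
FS = [c' + γ' z cos²β tanφ'] / [γ_sat z sinβ cosβ]
(For c' = 0 this reduces to FS = (γ'/γ_sat)·tanφ'/tanβ.)
γ' = 19.6 − 9.81 = 9.79 kN/m³
Numerator = 0.0 + 9.79·4.6·cos²11.6°·tan34.9° = 0.0 + 9.79·4.6·0.9596·0.6976 = 30.146 kPa
Denominator = 19.6·4.6·sin11.6°·cos11.6° = 19.6·4.6·0.2011·0.9796 = 17.759 kPa
FS = 30.146 / 17.759 = 1.698

FS = 1.70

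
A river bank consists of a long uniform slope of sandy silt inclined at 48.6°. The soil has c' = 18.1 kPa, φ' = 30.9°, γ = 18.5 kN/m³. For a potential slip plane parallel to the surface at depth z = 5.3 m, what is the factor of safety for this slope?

For an infinite slope with a slip plane parallel to the surface (no pore pressure): FS = [c' + γz cos²β tanφ'] / [γz sinβ cosβ].
γz = 18.5·5.3 = 98.05 kN/m²
Numerator = 18.1 + 98.05·cos²48.6°·tan30.9° = 18.1 + 98.05·0.4373·0.5985 = 43.763 kPa
Denominator = 98.05·sin48.6°·cos48.6° = 98.05·0.7501·0.6613 = 48.638 kPa
FS = 43.763 / 48.638 = 0.900

FS = 0.90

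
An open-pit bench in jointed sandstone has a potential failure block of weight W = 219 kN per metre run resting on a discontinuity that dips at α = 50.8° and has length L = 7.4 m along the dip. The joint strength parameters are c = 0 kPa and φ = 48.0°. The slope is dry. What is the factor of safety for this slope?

FS = 0.91

Resolving the block weight along and normal to the plane and applying the Mohr–Coulomb strength on the joint:
N' = W cosα = 219·cos50.8° = 138.4 kN/m
Driving force T = W sinα = 219·sin50.8° = 169.7 kN/m
Resisting force R = c·L + N'·tanφ = 0·7.4 + 138.4·tan48.0° = 0.0 + 153.7 = 153.7 kN/m
FS = R / T = 153.7 / 169.7 = 0.906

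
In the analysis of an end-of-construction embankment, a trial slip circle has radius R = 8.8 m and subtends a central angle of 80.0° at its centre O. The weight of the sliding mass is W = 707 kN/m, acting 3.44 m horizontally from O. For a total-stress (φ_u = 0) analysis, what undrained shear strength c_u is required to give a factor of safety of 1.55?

c_u = 34.9 kPa

FS = c_u·L_a·R / (W·d), so c_u = FS·W·d / (L_a·R).
Arc length L_a = R·θ = 8.8·(80.0°·π/180) = 8.8·1.3963 = 12.29 m
c_u = 1.55·707·3.44 / (12.29·8.8) = 3769.7 / 108.13 = 34.86 kPa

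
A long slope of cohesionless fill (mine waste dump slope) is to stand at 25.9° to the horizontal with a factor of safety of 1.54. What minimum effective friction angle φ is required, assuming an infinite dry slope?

FS = tanφ/tanβ ⇒ tanφ = FS · tanβ = 1.54 · tan25.9° = 0.7478
φ = arctan(0.7478) = 36.79°

φ = 36.8°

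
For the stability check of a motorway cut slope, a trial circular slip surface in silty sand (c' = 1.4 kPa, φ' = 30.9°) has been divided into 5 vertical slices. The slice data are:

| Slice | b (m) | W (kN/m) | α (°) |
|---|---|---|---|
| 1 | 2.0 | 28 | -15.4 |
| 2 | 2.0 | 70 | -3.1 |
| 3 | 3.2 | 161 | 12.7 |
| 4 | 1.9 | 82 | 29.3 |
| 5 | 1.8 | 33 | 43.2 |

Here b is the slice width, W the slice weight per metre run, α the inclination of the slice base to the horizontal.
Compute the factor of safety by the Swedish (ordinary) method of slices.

Ordinary method of slices: FS = Σ[c'·Δl_i + (W_i cosα_i)·tanφ'] / Σ W_i sinα_i, with Δl_i = b_i / cosα_i.
Slice 1: Δl = 2.0/cos(-15.4°) = 2.074 m; N'_1 = 28·cos(-15.4°) = 27.0; c'Δl = 2.90; W sinα = -7.4
Slice 2: Δl = 2.0/cos(-3.1°) = 2.003 m; N'_2 = 70·cos(-3.1°) = 69.9; c'Δl = 2.80; W sinα = -3.8
Slice 3: Δl = 3.2/cos12.7° = 3.280 m; N'_3 = 161·cos12.7° = 157.1; c'Δl = 4.59; W sinα = 35.4
Slice 4: Δl = 1.9/cos29.3° = 2.179 m; N'_4 = 82·cos29.3° = 71.5; c'Δl = 3.05; W sinα = 40.1
Slice 5: Δl = 1.8/cos43.2° = 2.469 m; N'_5 = 33·cos43.2° = 24.1; c'Δl = 3.46; W sinα = 22.6
Σc'Δl = 16.8 kN/m; ΣN' = 349.5 kN/m; ΣW sinα = 86.9 kN/m
Resisting = 16.8 + 349.5·tan30.9° = 16.8 + 209.2 = 226.0 kN/m
FS = 226.0 / 86.9 = 2.601

FS = 2.60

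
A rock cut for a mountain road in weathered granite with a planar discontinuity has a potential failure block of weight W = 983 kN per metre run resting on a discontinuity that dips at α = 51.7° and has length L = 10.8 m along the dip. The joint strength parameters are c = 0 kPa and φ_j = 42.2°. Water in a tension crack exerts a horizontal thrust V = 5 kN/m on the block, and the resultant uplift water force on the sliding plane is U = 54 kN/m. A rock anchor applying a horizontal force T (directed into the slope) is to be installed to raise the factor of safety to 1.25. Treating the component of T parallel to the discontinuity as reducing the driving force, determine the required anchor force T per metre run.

Resolving forces along and normal to the sliding plane, with the horizontal anchor force T adding T·sinα to the effective normal force and T·cosα acting up the plane against the driving force:
FS = [cL + (W cosα − U − V sinα + T sinα) tanφ_j] / [W sinα + V cosα − T cosα]
Without the anchor: N' = 551.3 kN/m, driving T_d = 774.5 kN/m, resisting R = 0·10.8 + 551.3·tan42.2° = 499.9 kN/m, FS = 0.65.
Setting FS = 1.25 and solving for T:
1.25·(774.5 − T cos51.7°) = 499.9 + T sin51.7°·tan42.2°
T·(sin51.7°·tan42.2° + 1.25·cos51.7°) = 1.25·774.5 − 499.9
T·(0.7848·0.9067 + 1.25·0.6198) = 968.2 − 499.9 = 468.3
T·1.4863 = 468.3
T = 315.0 kN/m

T = 315 kN/m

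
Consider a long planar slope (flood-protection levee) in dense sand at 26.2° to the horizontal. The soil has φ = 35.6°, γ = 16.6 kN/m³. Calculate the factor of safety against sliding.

For a dry cohesionless infinite slope the factor of safety is FS = tanφ / tanβ.
FS = tan35.6° / tan26.2° = 0.7159 / 0.4921 = 1.455

FS = 1.45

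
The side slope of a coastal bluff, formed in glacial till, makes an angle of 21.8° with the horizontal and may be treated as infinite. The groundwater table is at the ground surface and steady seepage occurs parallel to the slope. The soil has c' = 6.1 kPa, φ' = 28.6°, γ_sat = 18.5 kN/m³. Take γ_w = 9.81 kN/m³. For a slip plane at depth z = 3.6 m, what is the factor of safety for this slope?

With seepage parallel to the slope and the water table at the surface, the effective normal stress on the slip plane uses the buoyant unit weight γ' = γ_sat − γ_w while the driving shear stress uses γ_sat:
FS = [c' + γ' z cos²β tanφ'] / [γ_sat z sinβ cosβ]
γ' = 18.5 − 9.81 = 8.69 kN/m³
Numerator = 6.1 + 8.69·3.6·cos²21.8°·tan28.6° = 6.1 + 8.69·3.6·0.8621·0.5452 = 20.804 kPa
Denominator = 18.5·3.6·sin21.8°·cos21.8° = 18.5·3.6·0.3714·0.9285 = 22.964 kPa
FS = 20.804 / 22.964 = 0.906

FS = 0.91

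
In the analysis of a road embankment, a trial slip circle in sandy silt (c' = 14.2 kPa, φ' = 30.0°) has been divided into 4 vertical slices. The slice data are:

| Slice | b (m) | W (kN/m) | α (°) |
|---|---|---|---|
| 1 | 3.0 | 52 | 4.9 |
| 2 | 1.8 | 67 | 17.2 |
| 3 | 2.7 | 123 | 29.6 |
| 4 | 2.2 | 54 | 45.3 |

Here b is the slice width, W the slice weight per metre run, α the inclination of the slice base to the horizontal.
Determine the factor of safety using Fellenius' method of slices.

Ordinary method of slices: FS = Σ[c'·Δl_i + (W_i cosα_i)·tanφ'] / Σ W_i sinα_i, with Δl_i = b_i / cosα_i.
Slice 1: Δl = 3.0/cos4.9° = 3.011 m; N'_1 = 52·cos4.9° = 51.8; c'Δl = 42.76; W sinα = 4.4
Slice 2: Δl = 1.8/cos17.2° = 1.884 m; N'_2 = 67·cos17.2° = 64.0; c'Δl = 26.76; W sinα = 19.8
Slice 3: Δl = 2.7/cos29.6° = 3.105 m; N'_3 = 123·cos29.6° = 106.9; c'Δl = 44.09; W sinα = 60.8
Slice 4: Δl = 2.2/cos45.3° = 3.128 m; N'_4 = 54·cos45.3° = 38.0; c'Δl = 44.41; W sinα = 38.4
Σc'Δl = 158.0 kN/m; ΣN' = 260.7 kN/m; ΣW sinα = 123.4 kN/m
Resisting = 158.0 + 260.7·tan30.0° = 158.0 + 150.5 = 308.6 kN/m
FS = 308.6 / 123.4 = 2.501

FS = 2.50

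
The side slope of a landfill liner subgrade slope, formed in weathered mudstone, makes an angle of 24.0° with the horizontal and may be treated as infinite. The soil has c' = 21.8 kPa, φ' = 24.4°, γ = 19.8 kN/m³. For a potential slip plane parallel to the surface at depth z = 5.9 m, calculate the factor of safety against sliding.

For an infinite slope with a slip plane parallel to the surface (no pore pressure): FS = [c' + γz cos²β tanφ'] / [γz sinβ cosβ].
γz = 19.8·5.9 = 116.82 kN/m²
Numerator = 21.8 + 116.82·cos²24.0°·tan24.4° = 21.8 + 116.82·0.8346·0.4536 = 66.025 kPa
Denominator = 116.82·sin24.0°·cos24.0° = 116.82·0.4067·0.9135 = 43.407 kPa
FS = 66.025 / 43.407 = 1.521

FS = 1.52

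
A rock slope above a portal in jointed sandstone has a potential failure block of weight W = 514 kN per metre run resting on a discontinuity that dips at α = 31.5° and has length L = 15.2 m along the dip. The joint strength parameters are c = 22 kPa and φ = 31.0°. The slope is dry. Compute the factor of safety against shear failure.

Resolving the block weight along and normal to the plane and applying the Mohr–Coulomb strength on the joint:
N' = W cosα = 514·cos31.5° = 438.3 kN/m
Driving force T = W sinα = 514·sin31.5° = 268.6 kN/m
Resisting force R = c·L + N'·tanφ = 22·15.2 + 438.3·tan31.0° = 334.4 + 263.3 = 597.7 kN/m
FS = R / T = 597.7 / 268.6 = 2.226

FS = 2.23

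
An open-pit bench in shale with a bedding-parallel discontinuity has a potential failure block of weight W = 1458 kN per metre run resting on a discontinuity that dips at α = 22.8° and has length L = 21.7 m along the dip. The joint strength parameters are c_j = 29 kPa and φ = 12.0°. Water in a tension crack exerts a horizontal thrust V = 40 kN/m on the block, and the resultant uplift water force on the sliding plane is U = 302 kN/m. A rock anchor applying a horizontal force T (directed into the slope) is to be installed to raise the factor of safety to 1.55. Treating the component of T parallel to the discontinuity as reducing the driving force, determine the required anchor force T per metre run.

Resolving forces along and normal to the sliding plane, with the horizontal anchor force T adding T·sinα to the effective normal force and T·cosα acting up the plane against the driving force:
FS = [c_jL + (W cosα − U − V sinα + T sinα) tanφ] / [W sinα + V cosα − T cosα]
Without the anchor: N' = 1026.6 kN/m, driving T_d = 601.9 kN/m, resisting R = 29·21.7 + 1026.6·tan12.0° = 847.5 kN/m, FS = 1.41.
Setting FS = 1.55 and solving for T:
1.55·(601.9 − T cos22.8°) = 847.5 + T sin22.8°·tan12.0°
T·(sin22.8°·tan12.0° + 1.55·cos22.8°) = 1.55·601.9 − 847.5
T·(0.3875·0.2126 + 1.55·0.9219) = 932.9 − 847.5 = 85.4
T·1.5113 = 85.4
T = 56.5 kN/m

T = 57 kN/m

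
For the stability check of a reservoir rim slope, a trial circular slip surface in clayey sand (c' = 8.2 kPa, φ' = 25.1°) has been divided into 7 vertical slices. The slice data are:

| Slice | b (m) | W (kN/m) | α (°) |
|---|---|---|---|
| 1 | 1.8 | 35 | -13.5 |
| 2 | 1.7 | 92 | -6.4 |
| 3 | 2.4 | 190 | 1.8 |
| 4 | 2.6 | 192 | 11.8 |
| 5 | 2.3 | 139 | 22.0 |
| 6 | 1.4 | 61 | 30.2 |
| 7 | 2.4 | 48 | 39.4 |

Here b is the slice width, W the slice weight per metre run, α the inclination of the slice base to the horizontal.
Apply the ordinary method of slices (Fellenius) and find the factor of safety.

Ordinary method of slices: FS = Σ[c'·Δl_i + (W_i cosα_i)·tanφ'] / Σ W_i sinα_i, with Δl_i = b_i / cosα_i.
Slice 1: Δl = 1.8/cos(-13.5°) = 1.851 m; N'_1 = 35·cos(-13.5°) = 34.0; c'Δl = 15.18; W sinα = -8.2
Slice 2: Δl = 1.7/cos(-6.4°) = 1.711 m; N'_2 = 92·cos(-6.4°) = 91.4; c'Δl = 14.03; W sinα = -10.3
Slice 3: Δl = 2.4/cos1.8° = 2.401 m; N'_3 = 190·cos1.8° = 189.9; c'Δl = 19.69; W sinα = 6.0
Slice 4: Δl = 2.6/cos11.8° = 2.656 m; N'_4 = 192·cos11.8° = 187.9; c'Δl = 21.78; W sinα = 39.3
Slice 5: Δl = 2.3/cos22.0° = 2.481 m; N'_5 = 139·cos22.0° = 128.9; c'Δl = 20.34; W sinα = 52.1
Slice 6: Δl = 1.4/cos30.2° = 1.620 m; N'_6 = 61·cos30.2° = 52.7; c'Δl = 13.28; W sinα = 30.7
Slice 7: Δl = 2.4/cos39.4° = 3.106 m; N'_7 = 48·cos39.4° = 37.1; c'Δl = 25.47; W sinα = 30.5
Σc'Δl = 129.8 kN/m; ΣN' = 722.0 kN/m; ΣW sinα = 140.0 kN/m
Resisting = 129.8 + 722.0·tan25.1° = 129.8 + 338.2 = 468.0 kN/m
FS = 468.0 / 140.0 = 3.342

FS = 3.34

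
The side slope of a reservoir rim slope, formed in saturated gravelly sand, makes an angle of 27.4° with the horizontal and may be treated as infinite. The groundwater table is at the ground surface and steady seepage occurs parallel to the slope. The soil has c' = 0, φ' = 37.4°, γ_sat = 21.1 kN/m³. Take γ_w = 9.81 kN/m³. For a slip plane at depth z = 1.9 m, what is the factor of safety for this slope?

With seepage parallel to the slope and the water table at the surface, the effective normal stress on the slip plane uses the buoyant unit weight γ' = γ_sat − γ_w while the driving shear stress uses γ_sat:
FS = [c' + γ' z cos²β tanφ'] / [γ_sat z sinβ cosβ]
(For c' = 0 this reduces to FS = (γ'/γ_sat)·tanφ'/tanβ.)
γ' = 21.1 − 9.81 = 11.29 kN/m³
Numerator = 0.0 + 11.29·1.9·cos²27.4°·tan37.4° = 0.0 + 11.29·1.9·0.7882·0.7646 = 12.927 kPa
Denominator = 21.1·1.9·sin27.4°·cos27.4° = 21.1·1.9·0.4602·0.8878 = 16.380 kPa
FS = 12.927 / 16.380 = 0.789

FS = 0.79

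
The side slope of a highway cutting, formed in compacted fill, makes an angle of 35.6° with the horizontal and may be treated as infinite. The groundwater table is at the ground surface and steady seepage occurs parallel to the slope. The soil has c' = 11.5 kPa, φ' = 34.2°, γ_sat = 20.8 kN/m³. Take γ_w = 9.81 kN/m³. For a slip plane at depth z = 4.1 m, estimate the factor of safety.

FS = 0.79

With seepage parallel to the slope and the water table at the surface, the effective normal stress on the slip plane uses the buoyant unit weight γ' = γ_sat − γ_w while the driving shear stress uses γ_sat:
FS = [c' + γ' z cos²β tanφ'] / [γ_sat z sinβ cosβ]
γ' = 20.8 − 9.81 = 10.99 kN/m³
Numerator = 11.5 + 10.99·4.1·cos²35.6°·tan34.2° = 11.5 + 10.99·4.1·0.6611·0.6796 = 31.745 kPa
Denominator = 20.8·4.1·sin35.6°·cos35.6° = 20.8·4.1·0.5821·0.8131 = 40.365 kPa
FS = 31.745 / 40.365 = 0.786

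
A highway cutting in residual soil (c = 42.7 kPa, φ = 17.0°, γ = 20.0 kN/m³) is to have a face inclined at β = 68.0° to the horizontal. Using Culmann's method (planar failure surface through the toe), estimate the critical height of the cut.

Culmann's analysis gives the critical failure plane at α_cr = (β + φ)/2 = (68.0 + 17.0)/2 = 42.5°, and the critical height
H_c = (4c/γ) · sinβ cosφ / [1 − cos(β − φ)]
    = (4·42.7/20.0) · sin68.0°·cos17.0° / [1 − cos(51.0°)]
    = 8.540 · 0.9272·0.9563 / [1 − 0.6293]
    = 8.540 · 0.8867 / 0.3707
    = 20.43 m

H_c = 20.43 m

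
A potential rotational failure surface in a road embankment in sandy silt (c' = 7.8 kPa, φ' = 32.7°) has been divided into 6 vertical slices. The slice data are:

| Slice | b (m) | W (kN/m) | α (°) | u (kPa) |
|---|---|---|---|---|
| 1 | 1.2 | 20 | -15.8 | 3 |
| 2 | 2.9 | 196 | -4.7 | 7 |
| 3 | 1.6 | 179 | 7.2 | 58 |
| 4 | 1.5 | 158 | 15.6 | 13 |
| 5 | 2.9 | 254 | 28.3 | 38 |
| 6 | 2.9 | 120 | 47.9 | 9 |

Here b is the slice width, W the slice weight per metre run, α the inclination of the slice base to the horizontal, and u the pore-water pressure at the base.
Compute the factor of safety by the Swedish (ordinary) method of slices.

Ordinary method of slices: FS = Σ[c'·Δl_i + (W_i cosα_i − u_i·Δl_i)·tanφ'] / Σ W_i sinα_i, with Δl_i = b_i / cosα_i.
Slice 1: Δl = 1.2/cos(-15.8°) = 1.247 m; N'_1 = 20·cos(-15.8°) − 3·1.247 = 15.5; c'Δl = 9.73; W sinα = -5.4
Slice 2: Δl = 2.9/cos(-4.7°) = 2.910 m; N'_2 = 196·cos(-4.7°) − 7·2.910 = 175.0; c'Δl = 22.70; W sinα = -16.1
Slice 3: Δl = 1.6/cos7.2° = 1.613 m; N'_3 = 179·cos7.2° − 58·1.613 = 84.1; c'Δl = 12.58; W sinα = 22.4
Slice 4: Δl = 1.5/cos15.6° = 1.557 m; N'_4 = 158·cos15.6° − 13·1.557 = 131.9; c'Δl = 12.15; W sinα = 42.5
Slice 5: Δl = 2.9/cos28.3° = 3.294 m; N'_5 = 254·cos28.3° − 38·3.294 = 98.5; c'Δl = 25.69; W sinα = 120.4
Slice 6: Δl = 2.9/cos47.9° = 4.326 m; N'_6 = 120·cos47.9° − 9·4.326 = 41.5; c'Δl = 33.74; W sinα = 89.0
Σc'Δl = 116.6 kN/m; ΣN' = 546.5 kN/m; ΣW sinα = 252.9 kN/m
Resisting = 116.6 + 546.5·tan32.7° = 116.6 + 350.8 = 467.4 kN/m
FS = 467.4 / 252.9 = 1.848

FS = 1.85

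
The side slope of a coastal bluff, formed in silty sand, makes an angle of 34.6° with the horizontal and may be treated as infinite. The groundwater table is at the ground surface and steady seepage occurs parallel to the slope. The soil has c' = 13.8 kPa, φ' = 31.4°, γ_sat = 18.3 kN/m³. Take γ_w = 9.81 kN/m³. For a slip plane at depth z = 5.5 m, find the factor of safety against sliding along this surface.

FS = 0.70

With seepage parallel to the slope and the water table at the surface, the effective normal stress on the slip plane uses the buoyant unit weight γ' = γ_sat − γ_w while the driving shear stress uses γ_sat:
FS = [c' + γ' z cos²β tanφ'] / [γ_sat z sinβ cosβ]
γ' = 18.3 − 9.81 = 8.49 kN/m³
Numerator = 13.8 + 8.49·5.5·cos²34.6°·tan31.4° = 13.8 + 8.49·5.5·0.6776·0.6104 = 33.112 kPa
Denominator = 18.3·5.5·sin34.6°·cos34.6° = 18.3·5.5·0.5678·0.8231 = 47.045 kPa
FS = 33.112 / 47.045 = 0.704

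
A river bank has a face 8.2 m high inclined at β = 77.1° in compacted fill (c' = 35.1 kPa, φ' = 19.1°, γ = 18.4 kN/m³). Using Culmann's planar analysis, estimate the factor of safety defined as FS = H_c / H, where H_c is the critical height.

FS = 1.82

H_c = (4c'/γ) · sinβ cosφ' / [1 − cos(β − φ')]
    = (4·35.1/18.4) · sin77.1°·cos19.1° / [1 − cos58.0°]
    = 7.630 · 0.9211 / 0.4701 = 14.95 m
FS = H_c / H = 14.95 / 8.2 = 1.823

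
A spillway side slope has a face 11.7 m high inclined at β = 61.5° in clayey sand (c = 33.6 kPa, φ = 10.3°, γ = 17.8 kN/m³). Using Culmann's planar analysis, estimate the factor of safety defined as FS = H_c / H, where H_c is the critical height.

FS = 1.49

H_c = (4c/γ) · sinβ cosφ / [1 − cos(β − φ)]
    = (4·33.6/17.8) · sin61.5°·cos10.3° / [1 − cos51.2°]
    = 7.551 · 0.8647 / 0.3734 = 17.48 m
FS = H_c / H = 17.48 / 11.7 = 1.494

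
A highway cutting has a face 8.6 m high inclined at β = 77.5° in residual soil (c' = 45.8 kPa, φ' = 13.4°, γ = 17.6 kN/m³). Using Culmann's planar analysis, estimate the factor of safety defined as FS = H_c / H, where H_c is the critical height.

FS = 2.04

H_c = (4c'/γ) · sinβ cosφ' / [1 − cos(β − φ')]
    = (4·45.8/17.6) · sin77.5°·cos13.4° / [1 − cos64.1°]
    = 10.409 · 0.9497 / 0.5632 = 17.55 m
FS = H_c / H = 17.55 / 8.6 = 2.041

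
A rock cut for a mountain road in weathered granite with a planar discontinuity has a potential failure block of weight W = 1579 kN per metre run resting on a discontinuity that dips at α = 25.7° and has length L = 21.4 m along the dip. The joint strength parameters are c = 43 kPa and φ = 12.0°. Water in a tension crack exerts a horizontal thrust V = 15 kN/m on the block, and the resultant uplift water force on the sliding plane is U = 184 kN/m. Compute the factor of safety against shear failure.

Resolving the block weight along and normal to the plane and applying the Mohr–Coulomb strength on the joint:
N' = W cosα − U − V sinα = 1579·cos25.7° − 184 − 15·sin25.7° = 1232.3 kN/m
Driving force T = W sinα + V cosα = 1579·sin25.7° + 15·cos25.7° = 698.3 kN/m
Resisting force R = c·L + N'·tanφ = 43·21.4 + 1232.3·tan12.0° = 920.2 + 261.9 = 1182.1 kN/m
FS = R / T = 1182.1 / 698.3 = 1.693

FS = 1.69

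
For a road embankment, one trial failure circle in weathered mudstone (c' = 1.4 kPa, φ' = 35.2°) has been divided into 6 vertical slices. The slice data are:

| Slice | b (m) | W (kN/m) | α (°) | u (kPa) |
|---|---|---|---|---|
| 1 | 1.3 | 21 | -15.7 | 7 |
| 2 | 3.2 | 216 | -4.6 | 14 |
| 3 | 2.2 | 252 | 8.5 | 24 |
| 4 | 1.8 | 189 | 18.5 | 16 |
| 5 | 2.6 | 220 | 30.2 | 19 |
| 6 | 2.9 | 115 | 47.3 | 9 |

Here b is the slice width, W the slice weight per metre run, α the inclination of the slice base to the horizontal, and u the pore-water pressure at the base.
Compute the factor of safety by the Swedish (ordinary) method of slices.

Ordinary method of slices: FS = Σ[c'·Δl_i + (W_i cosα_i − u_i·Δl_i)·tanφ'] / Σ W_i sinα_i, with Δl_i = b_i / cosα_i.
Slice 1: Δl = 1.3/cos(-15.7°) = 1.350 m; N'_1 = 21·cos(-15.7°) − 7·1.350 = 10.8; c'Δl = 1.89; W sinα = -5.7
Slice 2: Δl = 3.2/cos(-4.6°) = 3.210 m; N'_2 = 216·cos(-4.6°) − 14·3.210 = 170.4; c'Δl = 4.49; W sinα = -17.3
Slice 3: Δl = 2.2/cos8.5° = 2.224 m; N'_3 = 252·cos8.5° − 24·2.224 = 195.8; c'Δl = 3.11; W sinα = 37.2
Slice 4: Δl = 1.8/cos18.5° = 1.898 m; N'_4 = 189·cos18.5° − 16·1.898 = 148.9; c'Δl = 2.66; W sinα = 60.0
Slice 5: Δl = 2.6/cos30.2° = 3.008 m; N'_5 = 220·cos30.2° − 19·3.008 = 133.0; c'Δl = 4.21; W sinα = 110.7
Slice 6: Δl = 2.9/cos47.3° = 4.276 m; N'_6 = 115·cos47.3° − 9·4.276 = 39.5; c'Δl = 5.99; W sinα = 84.5
Σc'Δl = 22.4 kN/m; ΣN' = 698.3 kN/m; ΣW sinα = 269.4 kN/m
Resisting = 22.4 + 698.3·tan35.2° = 22.4 + 492.6 = 515.0 kN/m
FS = 515.0 / 269.4 = 1.912

FS = 1.91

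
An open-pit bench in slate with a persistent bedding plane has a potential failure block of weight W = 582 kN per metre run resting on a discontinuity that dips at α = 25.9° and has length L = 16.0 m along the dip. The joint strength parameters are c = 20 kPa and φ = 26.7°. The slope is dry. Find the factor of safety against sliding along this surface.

Resolving the block weight along and normal to the plane and applying the Mohr–Coulomb strength on the joint:
N' = W cosα = 582·cos25.9° = 523.5 kN/m
Driving force T = W sinα = 582·sin25.9° = 254.2 kN/m
Resisting force R = c·L + N'·tanφ = 20·16.0 + 523.5·tan26.7° = 320.0 + 263.3 = 583.3 kN/m
FS = R / T = 583.3 / 254.2 = 2.295

FS = 2.29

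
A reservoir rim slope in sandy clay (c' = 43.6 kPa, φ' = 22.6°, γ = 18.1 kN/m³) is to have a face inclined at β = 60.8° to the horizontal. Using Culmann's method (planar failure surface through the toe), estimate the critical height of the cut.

H_c = 36.26 m

Culmann's analysis gives the critical failure plane at α_cr = (β + φ')/2 = (60.8 + 22.6)/2 = 41.7°, and the critical height
H_c = (4c'/γ) · sinβ cosφ' / [1 − cos(β − φ')]
    = (4·43.6/18.1) · sin60.8°·cos22.6° / [1 − cos(38.2°)]
    = 9.635 · 0.8729·0.9232 / [1 − 0.7859]
    = 9.635 · 0.8059 / 0.2141
    = 36.26 m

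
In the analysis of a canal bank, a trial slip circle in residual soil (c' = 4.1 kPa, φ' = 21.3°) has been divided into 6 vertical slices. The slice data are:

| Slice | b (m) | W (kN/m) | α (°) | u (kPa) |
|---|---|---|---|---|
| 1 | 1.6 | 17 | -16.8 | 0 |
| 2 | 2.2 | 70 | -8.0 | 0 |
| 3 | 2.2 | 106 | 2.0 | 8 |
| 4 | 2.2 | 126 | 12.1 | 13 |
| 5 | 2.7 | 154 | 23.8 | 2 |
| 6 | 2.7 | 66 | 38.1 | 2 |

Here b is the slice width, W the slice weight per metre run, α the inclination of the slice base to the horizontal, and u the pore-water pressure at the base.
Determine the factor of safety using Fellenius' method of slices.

FS = 1.99

Ordinary method of slices: FS = Σ[c'·Δl_i + (W_i cosα_i − u_i·Δl_i)·tanφ'] / Σ W_i sinα_i, with Δl_i = b_i / cosα_i.
Slice 1: Δl = 1.6/cos(-16.8°) = 1.671 m; N'_1 = 17·cos(-16.8°) − 0·1.671 = 16.3; c'Δl = 6.85; W sinα = -4.9
Slice 2: Δl = 2.2/cos(-8.0°) = 2.222 m; N'_2 = 70·cos(-8.0°) − 0·2.222 = 69.3; c'Δl = 9.11; W sinα = -9.7
Slice 3: Δl = 2.2/cos2.0° = 2.201 m; N'_3 = 106·cos2.0° − 8·2.201 = 88.3; c'Δl = 9.03; W sinα = 3.7
Slice 4: Δl = 2.2/cos12.1° = 2.250 m; N'_4 = 126·cos12.1° − 13·2.250 = 94.0; c'Δl = 9.22; W sinα = 26.4
Slice 5: Δl = 2.7/cos23.8° = 2.951 m; N'_5 = 154·cos23.8° − 2·2.951 = 135.0; c'Δl = 12.10; W sinα = 62.1
Slice 6: Δl = 2.7/cos38.1° = 3.431 m; N'_6 = 66·cos38.1° − 2·3.431 = 45.1; c'Δl = 14.07; W sinα = 40.7
Σc'Δl = 60.4 kN/m; ΣN' = 447.9 kN/m; ΣW sinα = 118.3 kN/m
Resisting = 60.4 + 447.9·tan21.3° = 60.4 + 174.6 = 235.0 kN/m
FS = 235.0 / 118.3 = 1.986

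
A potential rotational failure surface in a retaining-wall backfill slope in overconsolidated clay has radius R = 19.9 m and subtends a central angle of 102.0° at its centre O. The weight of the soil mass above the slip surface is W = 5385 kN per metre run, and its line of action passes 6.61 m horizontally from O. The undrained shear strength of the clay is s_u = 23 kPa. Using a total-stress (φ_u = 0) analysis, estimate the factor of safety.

FS = 0.46

Taking moments about the centre O, the resisting moment is provided by the undrained shear strength acting along the arc:
Arc length L_a = R·θ = 19.9·(102.0°·π/180) = 19.9·1.7802 = 35.43 m
M_R = s_u·L_a·R = 23·35.43·19.9 = 16214.8 kN·m/m
M_D = W·d = 5385·6.61 = 35594.8 kN·m/m
FS = M_R / M_D = 16214.8 / 35594.8 = 0.456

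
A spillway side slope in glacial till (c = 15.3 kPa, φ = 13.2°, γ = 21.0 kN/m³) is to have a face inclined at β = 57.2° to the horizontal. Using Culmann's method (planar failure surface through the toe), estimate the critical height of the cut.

H_c = 8.50 m

Culmann's analysis gives the critical failure plane at α_cr = (β + φ)/2 = (57.2 + 13.2)/2 = 35.2°, and the critical height
H_c = (4c/γ) · sinβ cosφ / [1 − cos(β − φ)]
    = (4·15.3/21.0) · sin57.2°·cos13.2° / [1 − cos(44.0°)]
    = 2.914 · 0.8406·0.9736 / [1 − 0.7193]
    = 2.914 · 0.8184 / 0.2807
    = 8.50 m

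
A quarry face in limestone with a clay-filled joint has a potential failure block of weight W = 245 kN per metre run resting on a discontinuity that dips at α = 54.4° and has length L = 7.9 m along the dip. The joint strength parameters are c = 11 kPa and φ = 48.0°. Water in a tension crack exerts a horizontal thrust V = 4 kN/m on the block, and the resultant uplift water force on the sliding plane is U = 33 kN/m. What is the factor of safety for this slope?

FS = 1.02

Resolving the block weight along and normal to the plane and applying the Mohr–Coulomb strength on the joint:
N' = W cosα − U − V sinα = 245·cos54.4° − 33 − 4·sin54.4° = 106.4 kN/m
Driving force T = W sinα + V cosα = 245·sin54.4° + 4·cos54.4° = 201.5 kN/m
Resisting force R = c·L + N'·tanφ = 11·7.9 + 106.4·tan48.0° = 86.9 + 118.1 = 205.0 kN/m
FS = R / T = 205.0 / 201.5 = 1.017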